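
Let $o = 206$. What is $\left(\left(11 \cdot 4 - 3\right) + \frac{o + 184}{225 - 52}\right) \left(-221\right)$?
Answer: $- \frac{1653743}{173} \approx -9559.2$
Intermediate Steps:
$\left(\left(11 \cdot 4 - 3\right) + \frac{o + 184}{225 - 52}\right) \left(-221\right) = \left(\left(11 \cdot 4 - 3\right) + \frac{206 + 184}{225 - 52}\right) \left(-221\right) = \left(\left(44 - 3\right) + \frac{390}{173}\right) \left(-221\right) = \left(41 + 390 \cdot \frac{1}{173}\right) \left(-221\right) = \left(41 + \frac{390}{173}\right) \left(-221\right) = \frac{7483}{173} \left(-221\right) = - \frac{1653743}{173}$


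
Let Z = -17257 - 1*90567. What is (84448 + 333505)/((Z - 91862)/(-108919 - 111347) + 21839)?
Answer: 15343472583/801764810 ≈ 19.137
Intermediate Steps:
Z = -107824 (Z = -17257 - 90567 = -107824)
(84448 + 333505)/((Z - 91862)/(-108919 - 111347) + 21839) = (84448 + 333505)/((-107824 - 91862)/(-108919 - 111347) + 21839) = 417953/(-199686/(-220266) + 21839) = 417953/(-199686*(-1/220266) + 21839) = 417953/(33281/36711 + 21839) = 417953/(801764810/36711) = 417953*(36711/801764810) = 15343472583/801764810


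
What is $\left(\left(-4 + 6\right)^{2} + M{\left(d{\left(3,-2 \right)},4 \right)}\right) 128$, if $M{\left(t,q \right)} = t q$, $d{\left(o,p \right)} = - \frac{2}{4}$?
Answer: $256$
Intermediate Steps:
$d{\left(o,p \right)} = - \frac{1}{2}$ ($d{\left(o,p \right)} = \left(-2\right) \frac{1}{4} = - \frac{1}{2}$)
$M{\left(t,q \right)} = q t$
$\left(\left(-4 + 6\right)^{2} + M{\left(d{\left(3,-2 \right)},4 \right)}\right) 128 = \left(\left(-4 + 6\right)^{2} + 4 \left(- \frac{1}{2}\right)\right) 128 = \left(2^{2} - 2\right) 128 = \left(4 - 2\right) 128 = 2 \cdot 128 = 256$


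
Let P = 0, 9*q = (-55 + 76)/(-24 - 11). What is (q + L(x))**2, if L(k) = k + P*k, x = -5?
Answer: 5776/225 ≈ 25.671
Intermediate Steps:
q = -1/15 (q = ((-55 + 76)/(-24 - 11))/9 = (21/(-35))/9 = (21*(-1/35))/9 = (1/9)*(-3/5) = -1/15 ≈ -0.066667)
L(k) = k (L(k) = k + 0*k = k + 0 = k)
(q + L(x))**2 = (-1/15 - 5)**2 = (-76/15)**2 = 5776/225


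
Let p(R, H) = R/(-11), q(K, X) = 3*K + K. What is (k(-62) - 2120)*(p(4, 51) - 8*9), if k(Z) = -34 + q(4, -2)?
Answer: 1701848/11 ≈ 1.5471e+5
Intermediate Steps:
q(K, X) = 4*K
p(R, H) = -R/11 (p(R, H) = R*(-1/11) = -R/11)
k(Z) = -18 (k(Z) = -34 + 4*4 = -34 + 16 = -18)
(k(-62) - 2120)*(p(4, 51) - 8*9) = (-18 - 2120)*(-1/11*4 - 8*9) = -2138*(-4/11 - 72) = -2138*(-796/11) = 1701848/11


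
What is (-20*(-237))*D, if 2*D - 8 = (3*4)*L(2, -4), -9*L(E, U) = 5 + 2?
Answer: -3160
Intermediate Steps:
L(E, U) = -7/9 (L(E, U) = -(5 + 2)/9 = -⅑*7 = -7/9)
D = -⅔ (D = 4 + ((3*4)*(-7/9))/2 = 4 + (12*(-7/9))/2 = 4 + (½)*(-28/3) = 4 - 14/3 = -⅔ ≈ -0.66667)
(-20*(-237))*D = -20*(-237)*(-⅔) = 4740*(-⅔) = -3160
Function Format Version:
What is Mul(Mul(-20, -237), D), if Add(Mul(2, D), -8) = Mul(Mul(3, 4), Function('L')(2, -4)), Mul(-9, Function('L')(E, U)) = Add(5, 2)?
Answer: -3160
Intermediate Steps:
Function('L')(E, U) = Rational(-7, 9) (Function('L')(E, U) = Mul(Rational(-1, 9), Add(5, 2)) = Mul(Rational(-1, 9), 7) = Rational(-7, 9))
D = Rational(-2, 3) (D = Add(4, Mul(Rational(1, 2), Mul(Mul(3, 4), Rational(-7, 9)))) = Add(4, Mul(Rational(1, 2), Mul(12, Rational(-7, 9)))) = Add(4, Mul(Rational(1, 2), Rational(-28, 3))) = Add(4, Rational(-14, 3)) = Rational(-2, 3) ≈ -0.66667)
Mul(Mul(-20, -237), D) = Mul(Mul(-20, -237), Rational(-2, 3)) = Mul(4740, Rational(-2, 3)) = -3160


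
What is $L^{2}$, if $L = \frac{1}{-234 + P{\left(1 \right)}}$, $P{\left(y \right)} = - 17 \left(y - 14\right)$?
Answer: $\frac{1}{169} \approx 0.0059172$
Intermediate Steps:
$P{\left(y \right)} = 238 - 17 y$ ($P{\left(y \right)} = - 17 \left(-14 + y\right) = 238 - 17 y$)
$L = - \frac{1}{13}$ ($L = \frac{1}{-234 + \left(238 - 17\right)} = \frac{1}{-234 + 221} = \frac{1}{-13} = - \frac{1}{13} \approx -0.076923$)
$L^{2} = \left(- \frac{1}{13}\right)^{2} = \frac{1}{169}$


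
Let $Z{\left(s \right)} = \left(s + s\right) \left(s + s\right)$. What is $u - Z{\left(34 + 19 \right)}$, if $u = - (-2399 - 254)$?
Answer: $-8583$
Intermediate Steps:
$Z{\left(s \right)} = 4 s^{2}$ ($Z{\left(s \right)} = 2 s 2 s = 4 s^{2}$)
$u = 2653$ ($u = \left(-1\right) \left(-2653\right) = 2653$)
$u - Z{\left(34 + 19 \right)} = 2653 - 4 \left(34 + 19\right)^{2} = 2653 - 4 \cdot 53^{2} = 2653 - 4 \cdot 2809 = 2653 - 11236 = -8583$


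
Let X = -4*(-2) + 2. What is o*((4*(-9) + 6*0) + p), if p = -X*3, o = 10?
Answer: -660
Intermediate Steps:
X = 10 (X = 8 + 2 = 10)
p = -30 (p = -1*10*3 = -10*3 = -30)
o*((4*(-9) + 6*0) + p) = 10*((4*(-9) + 6*0) - 30) = 10*((-36 + 0) - 30) = 10*(-36 - 30) = 10*(-66) = -660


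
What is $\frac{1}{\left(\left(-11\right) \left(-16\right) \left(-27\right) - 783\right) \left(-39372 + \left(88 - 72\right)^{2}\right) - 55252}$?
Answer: $\frac{1}{216451808} \approx 4.62 \cdot 10^{-9}$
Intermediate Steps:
$\frac{1}{\left(\left(-11\right) \left(-16\right) \left(-27\right) - 783\right) \left(-39372 + \left(88 - 72\right)^{2}\right) - 55252} = \frac{1}{\left(176 \left(-27\right) - 783\right) \left(-39372 + 16^{2}\right) - 55252} = \frac{1}{\left(-4752 - 783\right) \left(-39372 + 256\right) - 55252} = \frac{1}{\left(-5535\right) \left(-39116\right) - 55252} = \frac{1}{216507060 - 55252} = \frac{1}{216451808}$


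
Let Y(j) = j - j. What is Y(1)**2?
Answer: 0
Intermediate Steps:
Y(j) = 0
Y(1)**2 = 0**2 = 0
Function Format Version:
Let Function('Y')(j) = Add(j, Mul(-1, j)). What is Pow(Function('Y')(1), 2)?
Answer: 0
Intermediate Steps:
Function('Y')(j) = 0
Pow(Function('Y')(1), 2) = Pow(0, 2) = 0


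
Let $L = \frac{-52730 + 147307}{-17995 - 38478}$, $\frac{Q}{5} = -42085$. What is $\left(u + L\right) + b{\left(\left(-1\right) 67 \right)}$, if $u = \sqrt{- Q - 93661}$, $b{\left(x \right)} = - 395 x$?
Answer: $\frac{1494463368}{56473} + 2 \sqrt{29191} \approx 26805.0$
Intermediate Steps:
$Q = -210425$ ($Q = 5 \left(-42085\right) = -210425$)
$L = - \frac{94577}{56473}$ ($L = \frac{94577}{-56473} = 94577 \left(- \frac{1}{56473}\right) = - \frac{94577}{56473} \approx -1.6747$)
$u = 2 \sqrt{29191}$ ($u = \sqrt{\left(-1\right) \left(-210425\right) - 93661} = \sqrt{210425 - 93661} = \sqrt{116764} = 2 \sqrt{29191} \approx 341.71$)
$\left(u + L\right) + b{\left(\left(-1\right) 67 \right)} = \left(2 \sqrt{29191} - \frac{94577}{56473}\right) - 395 \left(\left(-1\right) 67\right) = \left(- \frac{94577}{56473} + 2 \sqrt{29191}\right) - -26465 = \left(- \frac{94577}{56473} + 2 \sqrt{29191}\right) + 26465 = \frac{1494463368}{56473} + 2 \sqrt{29191}$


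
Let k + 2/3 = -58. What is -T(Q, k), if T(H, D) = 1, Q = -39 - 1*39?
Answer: -1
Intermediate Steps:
Q = -78 (Q = -39 - 39 = -78)
k = -176/3 (k = -⅔ - 58 = -176/3 ≈ -58.667)
-T(Q, k) = -1*1 = -1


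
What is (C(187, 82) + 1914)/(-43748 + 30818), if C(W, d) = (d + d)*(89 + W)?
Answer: -7863/2155 ≈ -3.6487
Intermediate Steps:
C(W, d) = 2*d*(89 + W) (C(W, d) = (2*d)*(89 + W) = 2*d*(89 + W))
(C(187, 82) + 1914)/(-43748 + 30818) = (2*82*(89 + 187) + 1914)/(-43748 + 30818) = (2*82*276 + 1914)/(-12930) = (45264 + 1914)*(-1/12930) = 47178*(-1/12930) = -7863/2155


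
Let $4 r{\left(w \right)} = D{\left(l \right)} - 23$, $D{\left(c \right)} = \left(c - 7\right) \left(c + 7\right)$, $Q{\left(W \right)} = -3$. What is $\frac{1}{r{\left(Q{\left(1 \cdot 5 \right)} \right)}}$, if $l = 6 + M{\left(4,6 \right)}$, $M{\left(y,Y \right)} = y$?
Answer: $\frac{1}{7} \approx 0.14286$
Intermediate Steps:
$l = 10$ ($l = 6 + 4 = 10$)
$D{\left(c \right)} = \left(-7 + c\right) \left(7 + c\right)$
$r{\left(w \right)} = 7$ ($r{\left(w \right)} = \frac{\left(-49 + 10^{2}\right) - 23}{4} = \frac{\left(-49 + 100\right) - 23}{4} = \frac{51 - 23}{4} = \frac{1}{4} \cdot 28 = 7$)
$\frac{1}{r{\left(Q{\left(1 \cdot 5 \right)} \right)}} = \frac{1}{7}$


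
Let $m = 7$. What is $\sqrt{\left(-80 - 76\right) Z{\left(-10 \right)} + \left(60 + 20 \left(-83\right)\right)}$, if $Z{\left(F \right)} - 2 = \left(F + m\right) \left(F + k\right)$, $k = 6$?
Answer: $2 i \sqrt{946} \approx 61.514 i$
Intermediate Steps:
$Z{\left(F \right)} = 2 + \left(6 + F\right) \left(7 + F\right)$ ($Z{\left(F \right)} = 2 + \left(F + 7\right) \left(F + 6\right) = 2 + \left(7 + F\right) \left(6 + F\right) = 2 + \left(6 + F\right) \left(7 + F\right)$)
$\sqrt{\left(-80 - 76\right) Z{\left(-10 \right)} + \left(60 + 20 \left(-83\right)\right)} = \sqrt{\left(-80 - 76\right) \left(44 + \left(-10\right)^{2} + 13 \left(-10\right)\right) + \left(60 + 20 \left(-83\right)\right)} = \sqrt{- 156 \left(44 + 100 - 130\right) + \left(60 - 1660\right)} = \sqrt{\left(-156\right) 14 - 1600} = \sqrt{-2184 - 1600} = \sqrt{-3784} = 2 i \sqrt{946}$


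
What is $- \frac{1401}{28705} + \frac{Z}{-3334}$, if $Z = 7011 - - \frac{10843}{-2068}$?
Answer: $- \frac{425534804537}{197912707960} \approx -2.1501$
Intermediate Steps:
$Z = \frac{14487905}{2068}$ ($Z = 7011 - \left(-10843\right) \left(- \frac{1}{2068}\right) = 7011 - \frac{10843}{2068} = \frac{14487905}{2068} \approx 7005.8$)
$- \frac{1401}{28705} + \frac{Z}{-3334} = - \frac{1401}{28705} + \frac{14487905}{2068 \left(-3334\right)} = \left(-1401\right) \frac{1}{28705} + \frac{14487905}{2068} \left(- \frac{1}{3334}\right) = - \frac{1401}{28705} - \frac{14487905}{6894712} = - \frac{425534804537}{197912707960}$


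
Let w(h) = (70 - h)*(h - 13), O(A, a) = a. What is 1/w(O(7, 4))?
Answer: -1/594 ≈ -0.0016835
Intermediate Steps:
w(h) = (-13 + h)*(70 - h) (w(h) = (70 - h)*(-13 + h) = (-13 + h)*(70 - h))
1/w(O(7, 4)) = 1/(-910 - 1*4² + 83*4) = 1/(-910 - 1*16 + 332) = 1/(-910 - 16 + 332) = 1/(-594) = -1/594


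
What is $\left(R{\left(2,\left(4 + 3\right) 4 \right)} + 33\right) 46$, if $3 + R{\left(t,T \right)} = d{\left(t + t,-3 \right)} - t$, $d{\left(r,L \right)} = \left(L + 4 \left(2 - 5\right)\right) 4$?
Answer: $-1472$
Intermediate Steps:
$d{\left(r,L \right)} = -48 + 4 L$ ($d{\left(r,L \right)} = \left(L + 4 \left(-3\right)\right) 4 = \left(L - 12\right) 4 = \left(-12 + L\right) 4 = -48 + 4 L$)
$R{\left(t,T \right)} = -63 - t$ ($R{\left(t,T \right)} = -3 - \left(60 + t\right) = -63 - t$)
$\left(R{\left(2,\left(4 + 3\right) 4 \right)} + 33\right) 46 = \left(\left(-63 - 2\right) + 33\right) 46 = \left(-65 + 33\right) 46 = \left(-32\right) 46 = -1472$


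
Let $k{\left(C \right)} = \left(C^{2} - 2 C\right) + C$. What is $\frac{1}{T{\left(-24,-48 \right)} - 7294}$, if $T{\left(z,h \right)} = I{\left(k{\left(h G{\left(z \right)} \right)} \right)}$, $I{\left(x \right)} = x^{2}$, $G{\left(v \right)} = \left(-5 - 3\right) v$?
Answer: $\frac{1}{7215461390345090} \approx 1.3859 \cdot 10^{-16}$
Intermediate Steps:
$G{\left(v \right)} = - 8 v$
$k{\left(C \right)} = C^{2} - C$
$T{\left(z,h \right)} = 64 h^{2} z^{2} \left(-1 - 8 h z\right)^{2}$ ($T{\left(z,h \right)} = \left(h \left(- 8 z\right) \left(-1 + h \left(- 8 z\right)\right)\right)^{2} = \left(- 8 h z \left(-1 - 8 h z\right)\right)^{2} = 64 h^{2} z^{2} \left(-1 - 8 h z\right)^{2}$)
$\frac{1}{T{\left(-24,-48 \right)} - 7294} = \frac{1}{64 \left(-48\right)^{2} \left(-24\right)^{2} \left(1 + 8 \left(-48\right) \left(-24\right)\right)^{2} - 7294} = \frac{1}{64 \cdot 2304 \cdot 576 \left(1 + 9216\right)^{2} - 7294} = \frac{1}{64 \cdot 2304 \cdot 576 \cdot 9217^{2} - 7294} = \frac{1}{64 \cdot 2304 \cdot 576 \cdot 84953089 - 7294} = \frac{1}{7215461390352384 - 7294} = \frac{1}{7215461390345090}$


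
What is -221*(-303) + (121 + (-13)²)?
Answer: 67253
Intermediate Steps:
-221*(-303) + (121 + (-13)²) = 66963 + (121 + 169) = 66963 + 290 = 67253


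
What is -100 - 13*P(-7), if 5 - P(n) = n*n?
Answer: 472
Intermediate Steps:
P(n) = 5 - n² (P(n) = 5 - n*n = 5 - n²)
-100 - 13*P(-7) = -100 - 13*(5 - 1*(-7)²) = -100 - 13*(5 - 1*49) = -100 - 13*(5 - 49) = -100 - 13*(-44) = -100 + 572 = 472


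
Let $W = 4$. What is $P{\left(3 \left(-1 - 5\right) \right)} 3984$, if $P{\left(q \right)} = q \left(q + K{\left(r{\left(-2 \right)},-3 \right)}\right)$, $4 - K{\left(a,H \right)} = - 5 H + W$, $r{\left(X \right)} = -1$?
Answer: $2366496$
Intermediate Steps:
$K{\left(a,H \right)} = 5 H$ ($K{\left(a,H \right)} = 4 - \left(- 5 H + 4\right) = 4 - \left(4 - 5 H\right) = 4 + \left(-4 + 5 H\right) = 5 H$)
$P{\left(q \right)} = q \left(-15 + q\right)$ ($P{\left(q \right)} = q \left(q + 5 \left(-3\right)\right) = q \left(q - 15\right) = q \left(-15 + q\right)$)
$P{\left(3 \left(-1 - 5\right) \right)} 3984 = 3 \left(-1 - 5\right) \left(-15 + 3 \left(-1 - 5\right)\right) 3984 = 3 \left(-6\right) \left(-15 + 3 \left(-6\right)\right) 3984 = - 18 \left(-15 - 18\right) 3984 = \left(-18\right) \left(-33\right) 3984 = 594 \cdot 3984 = 2366496$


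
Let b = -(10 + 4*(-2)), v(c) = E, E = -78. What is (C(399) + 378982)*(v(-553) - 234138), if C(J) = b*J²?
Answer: -14188805280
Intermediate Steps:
v(c) = -78
b = -2 (b = -(10 - 8) = -1*2 = -2)
C(J) = -2*J²
(C(399) + 378982)*(v(-553) - 234138) = (-2*399² + 378982)*(-78 - 234138) = (-2*159201 + 378982)*(-234216) = (-318402 + 378982)*(-234216) = 60580*(-234216) = -14188805280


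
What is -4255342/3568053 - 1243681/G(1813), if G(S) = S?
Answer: -120141477247/174834597 ≈ -687.17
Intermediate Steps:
-4255342/3568053 - 1243681/G(1813) = -4255342/3568053 - 1243681/1813 = -4255342*1/3568053 - 1243681*1/1813 = -4255342/3568053 - 33613/49 = -120141477247/174834597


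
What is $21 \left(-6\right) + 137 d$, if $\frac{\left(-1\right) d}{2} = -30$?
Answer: $8094$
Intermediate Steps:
$d = 60$ ($d = \left(-2\right) \left(-30\right) = 60$)
$21 \left(-6\right) + 137 d = 21 \left(-6\right) + 137 \cdot 60 = -126 + 8220 = 8094$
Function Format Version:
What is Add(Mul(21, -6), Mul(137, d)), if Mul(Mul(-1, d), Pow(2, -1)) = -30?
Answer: 8094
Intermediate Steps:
d = 60 (d = Mul(-2, -30) = 60)
Add(Mul(21, -6), Mul(137, d)) = Add(Mul(21, -6), Mul(137, 60)) = Add(-126, 8220) = 8094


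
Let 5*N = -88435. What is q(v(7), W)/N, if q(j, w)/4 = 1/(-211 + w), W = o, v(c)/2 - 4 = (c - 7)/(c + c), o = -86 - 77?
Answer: 2/3307469 ≈ 6.0469e-7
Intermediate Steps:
N = -17687 (N = (⅕)*(-88435) = -17687)
o = -163
v(c) = 8 + (-7 + c)/c (v(c) = 8 + 2*((c - 7)/(c + c)) = 8 + 2*((-7 + c)/((2*c))) = 8 + 2*((-7 + c)*(1/(2*c))) = 8 + 2*((-7 + c)/(2*c)) = 8 + (-7 + c)/c)
W = -163
q(j, w) = 4/(-211 + w)
q(v(7), W)/N = (4/(-211 - 163))/(-17687) = (4/(-374))*(-1/17687) = (4*(-1/374))*(-1/17687) = -2/187*(-1/17687) = 2/3307469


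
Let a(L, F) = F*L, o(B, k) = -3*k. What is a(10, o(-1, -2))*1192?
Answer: 71520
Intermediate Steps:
o(B, k) = -3*k
a(10, o(-1, -2))*1192 = (-3*(-2)*10)*1192 = (6*10)*1192 = 60*1192 = 71520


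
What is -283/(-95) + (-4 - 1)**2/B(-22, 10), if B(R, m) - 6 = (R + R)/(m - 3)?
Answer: -16059/190 ≈ -84.521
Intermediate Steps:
B(R, m) = 6 + 2*R/(-3 + m) (B(R, m) = 6 + (R + R)/(m - 3) = 6 + (2*R)/(-3 + m) = 6 + 2*R/(-3 + m))
-283/(-95) + (-4 - 1)**2/B(-22, 10) = -283/(-95) + (-4 - 1)**2/((2*(-9 - 22 + 3*10)/(-3 + 10))) = -283*(-1/95) + (-5)**2/((2*(-9 - 22 + 30)/7)) = 283/95 + 25/((2*(1/7)*(-1))) = 283/95 + 25/(-2/7) = 283/95 + 25*(-7/2) = 283/95 - 175/2 = -16059/190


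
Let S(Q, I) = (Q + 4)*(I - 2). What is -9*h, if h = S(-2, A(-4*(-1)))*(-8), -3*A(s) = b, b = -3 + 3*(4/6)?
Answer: -240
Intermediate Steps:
b = -1 (b = -3 + 3*(4*(⅙)) = -3 + 3*(⅔) = -3 + 2 = -1)
A(s) = ⅓ (A(s) = -⅓*(-1) = ⅓)
S(Q, I) = (-2 + I)*(4 + Q) (S(Q, I) = (4 + Q)*(-2 + I) = (-2 + I)*(4 + Q))
h = 80/3 (h = (-8 - 2*(-2) + 4*(⅓) + (⅓)*(-2))*(-8) = (-8 + 4 + 4/3 - ⅔)*(-8) = -10/3*(-8) = 80/3 ≈ 26.667)
-9*h = -9*80/3 = -240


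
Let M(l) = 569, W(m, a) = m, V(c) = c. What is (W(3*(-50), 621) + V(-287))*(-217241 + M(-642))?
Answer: 94685664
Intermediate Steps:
(W(3*(-50), 621) + V(-287))*(-217241 + M(-642)) = (3*(-50) - 287)*(-217241 + 569) = (-150 - 287)*(-216672) = -437*(-216672) = 94685664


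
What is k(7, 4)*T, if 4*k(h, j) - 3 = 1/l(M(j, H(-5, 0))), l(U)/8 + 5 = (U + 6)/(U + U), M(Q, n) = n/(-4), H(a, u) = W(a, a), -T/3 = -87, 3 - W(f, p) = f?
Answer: 12441/64 ≈ 194.39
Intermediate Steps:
W(f, p) = 3 - f
T = 261 (T = -3*(-87) = 261)
H(a, u) = 3 - a
M(Q, n) = -n/4 (M(Q, n) = n*(-1/4) = -n/4)
l(U) = -40 + 4*(6 + U)/U (l(U) = -40 + 8*((U + 6)/(U + U)) = -40 + 8*((6 + U)/((2*U))) = -40 + 8*((6 + U)*(1/(2*U))) = -40 + 8*((6 + U)/(2*U)) = -40 + 4*(6 + U)/U)
k(h, j) = 143/192 (k(h, j) = 3/4 + 1/(4*(-36 + 24/((-(3 - 1*(-5))/4)))) = 3/4 + 1/(4*(-36 + 24/((-(3 + 5)/4)))) = 3/4 + 1/(4*(-36 + 24/((-1/4*8)))) = 3/4 + 1/(4*(-36 + 24/(-2))) = 3/4 + 1/(4*(-36 + 24*(-1/2))) = 3/4 + 1/(4*(-36 - 12)) = 3/4 + (1/4)/(-48) = 3/4 + (1/4)*(-1/48) = 3/4 - 1/192 = 143/192)
k(7, 4)*T = (143/192)*261 = 12441/64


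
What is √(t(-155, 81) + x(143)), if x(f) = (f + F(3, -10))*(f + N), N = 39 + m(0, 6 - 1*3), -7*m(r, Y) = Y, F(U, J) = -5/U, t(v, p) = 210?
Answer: √11409594/21 ≈ 160.85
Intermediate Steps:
m(r, Y) = -Y/7
N = 270/7 (N = 39 - (6 - 1*3)/7 = 39 - (6 - 3)/7 = 39 - ⅐*3 = 39 - 3/7 = 270/7 ≈ 38.571)
x(f) = (-5/3 + f)*(270/7 + f) (x(f) = (f - 5/3)*(f + 270/7) = (f - 5*⅓)*(270/7 + f) = (f - 5/3)*(270/7 + f) = (-5/3 + f)*(270/7 + f))
√(t(-155, 81) + x(143)) = √(210 + (-450/7 + 143² + (775/21)*143)) = √(210 + (-450/7 + 20449 + 110825/21)) = √(210 + 538904/21) = √(543314/21) = √11409594/21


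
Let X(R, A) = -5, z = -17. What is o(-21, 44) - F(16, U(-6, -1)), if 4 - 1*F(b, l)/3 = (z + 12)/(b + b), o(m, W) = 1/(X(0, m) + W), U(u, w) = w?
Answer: -15529/1248 ≈ -12.443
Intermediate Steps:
o(m, W) = 1/(-5 + W)
F(b, l) = 12 + 15/(2*b) (F(b, l) = 12 - 3*(-17 + 12)/(b + b) = 12 - (-15)/(2*b) = 12 + 15/(2*b))
o(-21, 44) - F(16, U(-6, -1)) = 1/(-5 + 44) - (12 + (15/2)/16) = 1/39 - (12 + (15/2)*(1/16)) = 1/39 - (12 + 15/32) = 1/39 - 1*399/32 = 1/39 - 399/32 = -15529/1248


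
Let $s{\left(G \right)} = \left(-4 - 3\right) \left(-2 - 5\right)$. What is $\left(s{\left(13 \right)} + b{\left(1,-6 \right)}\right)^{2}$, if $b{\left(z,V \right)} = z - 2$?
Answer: $2304$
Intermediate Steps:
$b{\left(z,V \right)} = -2 + z$ ($b{\left(z,V \right)} = z - 2 = -2 + z$)
$s{\left(G \right)} = 49$ ($s{\left(G \right)} = \left(-7\right) \left(-7\right) = 49$)
$\left(s{\left(13 \right)} + b{\left(1,-6 \right)}\right)^{2} = \left(49 + \left(-2 + 1\right)\right)^{2} = \left(49 - 1\right)^{2} = 48^{2} = 2304$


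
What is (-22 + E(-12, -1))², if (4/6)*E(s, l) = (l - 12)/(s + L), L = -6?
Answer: 63001/144 ≈ 437.51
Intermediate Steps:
E(s, l) = 3*(-12 + l)/(2*(-6 + s)) (E(s, l) = 3*((l - 12)/(s - 6))/2 = 3*((-12 + l)/(-6 + s))/2 = 3*(-12 + l)/(2*(-6 + s)))
(-22 + E(-12, -1))² = (-22 + 3*(-12 - 1)/(2*(-6 - 12)))² = (-22 + (3/2)*(-13)/(-18))² = (-22 + (3/2)*(-1/18)*(-13))² = (-22 + 13/12)² = (-251/12)² = 63001/144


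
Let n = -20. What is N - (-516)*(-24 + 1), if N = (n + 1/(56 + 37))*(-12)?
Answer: -360472/31 ≈ -11628.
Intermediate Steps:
N = 7436/31 (N = (-20 + 1/(56 + 37))*(-12) = (-20 + 1/93)*(-12) = -1859/93*(-12) = 7436/31 ≈ 239.87)
N - (-516)*(-24 + 1) = 7436/31 - (-516)*(-24 + 1) = 7436/31 - (-516)*(-23) = 7436/31 - 1*11868 = 7436/31 - 11868 = -360472/31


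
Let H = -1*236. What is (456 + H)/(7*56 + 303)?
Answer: 44/139 ≈ 0.31655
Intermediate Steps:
H = -236
(456 + H)/(7*56 + 303) = (456 - 236)/(7*56 + 303) = 220/(392 + 303) = 220/695 = 220*(1/695) = 44/139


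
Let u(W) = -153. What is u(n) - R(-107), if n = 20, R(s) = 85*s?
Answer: 8942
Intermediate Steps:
u(n) - R(-107) = -153 - 85*(-107) = -153 - 1*(-9095) = -153 + 9095 = 8942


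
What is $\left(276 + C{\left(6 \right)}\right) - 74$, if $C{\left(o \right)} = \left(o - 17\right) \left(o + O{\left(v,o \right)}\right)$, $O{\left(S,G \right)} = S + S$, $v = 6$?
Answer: $4$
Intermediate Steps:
$O{\left(S,G \right)} = 2 S$
$C{\left(o \right)} = \left(-17 + o\right) \left(12 + o\right)$ ($C{\left(o \right)} = \left(o - 17\right) \left(o + 2 \cdot 6\right) = \left(-17 + o\right) \left(o + 12\right) = \left(-17 + o\right) \left(12 + o\right)$)
$\left(276 + C{\left(6 \right)}\right) - 74 = \left(276 - \left(234 - 36\right)\right) - 74 = \left(276 - 198\right) - 74 = 78 - 74 = 4$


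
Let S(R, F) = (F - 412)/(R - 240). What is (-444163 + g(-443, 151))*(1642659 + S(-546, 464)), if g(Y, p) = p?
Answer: -95546196487844/131 ≈ -7.2936e+11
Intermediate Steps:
S(R, F) = (-412 + F)/(-240 + R)
(-444163 + g(-443, 151))*(1642659 + S(-546, 464)) = (-444163 + 151)*(1642659 + (-412 + 464)/(-240 - 546)) = -444012*(1642659 + 52/(-786)) = -444012*(1642659 - 1/786*52) = -444012*(1642659 - 26/393) = -444012*645564961/393 = -95546196487844/131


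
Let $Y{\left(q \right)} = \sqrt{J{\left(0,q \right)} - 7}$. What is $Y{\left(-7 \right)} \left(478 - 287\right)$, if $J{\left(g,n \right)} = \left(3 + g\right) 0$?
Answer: $191 i \sqrt{7} \approx 505.34 i$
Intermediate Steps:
$J{\left(g,n \right)} = 0$
$Y{\left(q \right)} = i \sqrt{7}$ ($Y{\left(q \right)} = \sqrt{0 - 7} = \sqrt{-7} = i \sqrt{7}$)
$Y{\left(-7 \right)} \left(478 - 287\right) = i \sqrt{7} \left(478 - 287\right) = i \sqrt{7} \cdot 191 = 191 i \sqrt{7}$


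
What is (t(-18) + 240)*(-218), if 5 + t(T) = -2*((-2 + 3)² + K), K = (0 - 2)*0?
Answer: -50794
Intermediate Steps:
K = 0 (K = -2*0 = 0)
t(T) = -7 (t(T) = -5 - 2*((-2 + 3)² + 0) = -5 - 2*(1² + 0) = -5 - 2*(1 + 0) = -5 - 2*1 = -5 - 2 = -7)
(t(-18) + 240)*(-218) = (-7 + 240)*(-218) = 233*(-218) = -50794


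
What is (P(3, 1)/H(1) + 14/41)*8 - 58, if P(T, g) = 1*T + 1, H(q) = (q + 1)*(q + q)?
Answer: -1938/41 ≈ -47.268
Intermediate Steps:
H(q) = 2*q*(1 + q) (H(q) = (1 + q)*(2*q) = 2*q*(1 + q))
P(T, g) = 1 + T (P(T, g) = T + 1 = 1 + T)
(P(3, 1)/H(1) + 14/41)*8 - 58 = ((1 + 3)/((2*1*(1 + 1))) + 14/41)*8 - 58 = (4/((2*1*2)) + 14*(1/41))*8 - 58 = (4/4 + 14/41)*8 - 58 = (4*(¼) + 14/41)*8 - 58 = (1 + 14/41)*8 - 58 = (55/41)*8 - 58 = 440/41 - 58 = -1938/41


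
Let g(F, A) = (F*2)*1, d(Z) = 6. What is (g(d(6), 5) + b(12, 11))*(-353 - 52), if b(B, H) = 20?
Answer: -12960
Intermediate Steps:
g(F, A) = 2*F (g(F, A) = (2*F)*1 = 2*F)
(g(d(6), 5) + b(12, 11))*(-353 - 52) = (2*6 + 20)*(-353 - 52) = (12 + 20)*(-405) = 32*(-405) = -12960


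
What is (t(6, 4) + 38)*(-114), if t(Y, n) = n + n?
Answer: -5244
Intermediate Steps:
t(Y, n) = 2*n
(t(6, 4) + 38)*(-114) = (2*4 + 38)*(-114) = (8 + 38)*(-114) = 46*(-114) = -5244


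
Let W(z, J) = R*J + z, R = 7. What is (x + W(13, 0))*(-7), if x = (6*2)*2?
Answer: -259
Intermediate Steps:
W(z, J) = z + 7*J (W(z, J) = 7*J + z = z + 7*J)
x = 24 (x = 12*2 = 24)
(x + W(13, 0))*(-7) = (24 + (13 + 7*0))*(-7) = (24 + (13 + 0))*(-7) = (24 + 13)*(-7) = 37*(-7) = -259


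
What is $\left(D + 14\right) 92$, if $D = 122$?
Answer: $12512$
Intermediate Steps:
$\left(D + 14\right) 92 = \left(122 + 14\right) 92 = 136 \cdot 92 = 12512$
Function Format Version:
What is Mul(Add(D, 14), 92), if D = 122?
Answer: 12512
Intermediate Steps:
Mul(Add(D, 14), 92) = Mul(Add(122, 14), 92) = Mul(136, 92) = 12512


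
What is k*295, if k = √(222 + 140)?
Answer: 295*√362 ≈ 5612.8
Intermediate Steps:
k = √362 ≈ 19.026
k*295 = √362*295 = 295*√362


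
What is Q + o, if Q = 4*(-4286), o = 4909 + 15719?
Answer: 3484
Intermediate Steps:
o = 20628
Q = -17144
Q + o = -17144 + 20628 = 3484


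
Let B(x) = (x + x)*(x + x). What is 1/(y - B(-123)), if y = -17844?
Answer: -1/78360 ≈ -1.2762e-5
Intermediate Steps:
B(x) = 4*x**2 (B(x) = (2*x)*(2*x) = 4*x**2)
1/(y - B(-123)) = 1/(-17844 - 4*(-123)**2) = 1/(-17844 - 4*15129) = 1/(-17844 - 1*60516) = 1/(-17844 - 60516) = 1/(-78360) = -1/78360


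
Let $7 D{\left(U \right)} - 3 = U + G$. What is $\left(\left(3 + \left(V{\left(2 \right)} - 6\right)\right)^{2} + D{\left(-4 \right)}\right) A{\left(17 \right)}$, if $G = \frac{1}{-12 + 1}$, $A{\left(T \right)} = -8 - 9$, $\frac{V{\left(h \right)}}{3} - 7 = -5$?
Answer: $- \frac{11577}{77} \approx -150.35$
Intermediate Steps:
$V{\left(h \right)} = 6$ ($V{\left(h \right)} = 21 + 3 \left(-5\right) = 21 - 15 = 6$)
$A{\left(T \right)} = -17$ ($A{\left(T \right)} = -8 - 9 = -17$)
$G = - \frac{1}{11}$ ($G = \frac{1}{-11} = - \frac{1}{11} \approx -0.090909$)
$D{\left(U \right)} = \frac{32}{77} + \frac{U}{7}$ ($D{\left(U \right)} = \frac{3}{7} + \frac{U - \frac{1}{11}}{7} = \frac{3}{7} + \frac{- \frac{1}{11} + U}{7} = \frac{3}{7} + \left(- \frac{1}{77} + \frac{U}{7}\right) = \frac{32}{77} + \frac{U}{7}$)
$\left(\left(3 + \left(V{\left(2 \right)} - 6\right)\right)^{2} + D{\left(-4 \right)}\right) A{\left(17 \right)} = \left(\left(3 + \left(6 - 6\right)\right)^{2} + \left(\frac{32}{77} + \frac{1}{7} \left(-4\right)\right)\right) \left(-17\right) = \left(\left(3 + \left(6 - 6\right)\right)^{2} + \left(\frac{32}{77} - \frac{4}{7}\right)\right) \left(-17\right) = \left(\left(3 + 0\right)^{2} - \frac{12}{77}\right) \left(-17\right) = \left(3^{2} - \frac{12}{77}\right) \left(-17\right) = \left(9 - \frac{12}{77}\right) \left(-17\right) = \frac{681}{77} \left(-17\right) = - \frac{11577}{77}$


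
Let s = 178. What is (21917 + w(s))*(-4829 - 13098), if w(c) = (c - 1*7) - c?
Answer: -392780570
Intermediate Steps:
w(c) = -7 (w(c) = (c - 7) - c = (-7 + c) - c = -7)
(21917 + w(s))*(-4829 - 13098) = (21917 - 7)*(-4829 - 13098) = 21910*(-17927) = -392780570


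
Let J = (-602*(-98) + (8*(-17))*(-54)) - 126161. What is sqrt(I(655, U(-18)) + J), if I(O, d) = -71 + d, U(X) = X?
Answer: I*sqrt(59910) ≈ 244.77*I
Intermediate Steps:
J = -59821 (J = (58996 - 136*(-54)) - 126161 = (58996 + 7344) - 126161 = 66340 - 126161 = -59821)
sqrt(I(655, U(-18)) + J) = sqrt((-71 - 18) - 59821) = sqrt(-89 - 59821) = sqrt(-59910) = I*sqrt(59910)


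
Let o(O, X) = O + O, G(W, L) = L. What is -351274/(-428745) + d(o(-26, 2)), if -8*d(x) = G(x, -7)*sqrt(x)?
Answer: 351274/428745 + 7*I*sqrt(13)/4 ≈ 0.81931 + 6.3097*I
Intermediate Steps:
o(O, X) = 2*O
d(x) = 7*sqrt(x)/8 (d(x) = -(-7)*sqrt(x)/8 = 7*sqrt(x)/8)
-351274/(-428745) + d(o(-26, 2)) = -351274/(-428745) + 7*sqrt(2*(-26))/8 = -351274*(-1/428745) + 7*sqrt(-52)/8 = 351274/428745 + 7*(2*I*sqrt(13))/8 = 351274/428745 + 7*I*sqrt(13)/4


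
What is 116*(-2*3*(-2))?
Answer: 1392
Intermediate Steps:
116*(-2*3*(-2)) = 116*(-6*(-2)) = 116*12 = 1392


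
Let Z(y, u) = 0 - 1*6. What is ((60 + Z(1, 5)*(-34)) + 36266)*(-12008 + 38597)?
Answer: 971296170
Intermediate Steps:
Z(y, u) = -6 (Z(y, u) = 0 - 6 = -6)
((60 + Z(1, 5)*(-34)) + 36266)*(-12008 + 38597) = ((60 - 6*(-34)) + 36266)*(-12008 + 38597) = ((60 + 204) + 36266)*26589 = (264 + 36266)*26589 = 36530*26589 = 971296170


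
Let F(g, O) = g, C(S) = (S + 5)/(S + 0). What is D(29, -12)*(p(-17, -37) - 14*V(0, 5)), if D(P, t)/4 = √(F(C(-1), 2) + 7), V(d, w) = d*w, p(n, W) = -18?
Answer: -72*√3 ≈ -124.71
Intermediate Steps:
C(S) = (5 + S)/S
D(P, t) = 4*√3 (D(P, t) = 4*√((5 - 1)/(-1) + 7) = 4*√(-1*4 + 7) = 4*√(-4 + 7) = 4*√3)
D(29, -12)*(p(-17, -37) - 14*V(0, 5)) = (4*√3)*(-18 - 0*5) = (4*√3)*(-18 - 14*0) = (4*√3)*(-18 + 0) = (4*√3)*(-18) = -72*√3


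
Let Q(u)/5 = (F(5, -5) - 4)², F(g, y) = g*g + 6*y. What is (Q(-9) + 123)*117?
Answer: 61776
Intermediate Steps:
F(g, y) = g² + 6*y
Q(u) = 405 (Q(u) = 5*((5² + 6*(-5)) - 4)² = 5*((25 - 30) - 4)² = 5*(-5 - 4)² = 5*(-9)² = 5*81 = 405)
(Q(-9) + 123)*117 = (405 + 123)*117 = 528*117 = 61776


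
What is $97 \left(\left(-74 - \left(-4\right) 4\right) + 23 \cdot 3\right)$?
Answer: $1067$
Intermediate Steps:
$97 \left(\left(-74 - \left(-4\right) 4\right) + 23 \cdot 3\right) = 97 \left(\left(-74 - -16\right) + 69\right) = 97 \left(\left(-74 + 16\right) + 69\right) = 97 \left(-58 + 69\right) = 97 \cdot 11 = 1067$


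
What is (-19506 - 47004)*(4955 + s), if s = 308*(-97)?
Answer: 1657495710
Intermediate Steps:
s = -29876
(-19506 - 47004)*(4955 + s) = (-19506 - 47004)*(4955 - 29876) = -66510*(-24921) = 1657495710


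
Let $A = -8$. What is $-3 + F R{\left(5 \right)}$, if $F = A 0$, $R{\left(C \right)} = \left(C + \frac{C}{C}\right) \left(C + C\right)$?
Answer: $-3$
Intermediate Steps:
$R{\left(C \right)} = 2 C \left(1 + C\right)$ ($R{\left(C \right)} = \left(C + 1\right) 2 C = \left(1 + C\right) 2 C = 2 C \left(1 + C\right)$)
$F = 0$ ($F = \left(-8\right) 0 = 0$)
$-3 + F R{\left(5 \right)} = -3 + 0 \cdot 2 \cdot 5 \left(1 + 5\right) = -3 + 0 \cdot 2 \cdot 5 \cdot 6 = -3 + 0 \cdot 60 = -3 + 0 = -3$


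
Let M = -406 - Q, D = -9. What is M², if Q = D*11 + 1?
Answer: 94864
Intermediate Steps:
Q = -98 (Q = -9*11 + 1 = -99 + 1 = -98)
M = -308 (M = -406 - 1*(-98) = -406 + 98 = -308)
M² = (-308)² = 94864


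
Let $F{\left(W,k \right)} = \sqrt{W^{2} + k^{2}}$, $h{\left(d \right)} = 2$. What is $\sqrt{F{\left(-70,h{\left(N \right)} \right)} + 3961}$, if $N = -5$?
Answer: $\sqrt{3961 + 2 \sqrt{1226}} \approx 63.49$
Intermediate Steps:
$\sqrt{F{\left(-70,h{\left(N \right)} \right)} + 3961} = \sqrt{\sqrt{\left(-70\right)^{2} + 2^{2}} + 3961} = \sqrt{\sqrt{4900 + 4} + 3961} = \sqrt{\sqrt{4904} + 3961} = \sqrt{2 \sqrt{1226} + 3961} = \sqrt{3961 + 2 \sqrt{1226}}$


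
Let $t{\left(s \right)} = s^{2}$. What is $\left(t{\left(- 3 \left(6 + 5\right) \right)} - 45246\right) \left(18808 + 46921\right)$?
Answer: $-2902395453$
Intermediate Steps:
$\left(t{\left(- 3 \left(6 + 5\right) \right)} - 45246\right) \left(18808 + 46921\right) = \left(\left(- 3 \left(6 + 5\right)\right)^{2} - 45246\right) \left(18808 + 46921\right) = \left(\left(\left(-3\right) 11\right)^{2} - 45246\right) 65729 = \left(\left(-33\right)^{2} - 45246\right) 65729 = \left(1089 - 45246\right) 65729 = \left(-44157\right) 65729 = -2902395453$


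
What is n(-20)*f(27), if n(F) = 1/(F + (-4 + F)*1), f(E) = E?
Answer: -27/44 ≈ -0.61364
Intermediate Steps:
n(F) = 1/(-4 + 2*F) (n(F) = 1/(F + (-4 + F)) = 1/(-4 + 2*F))
n(-20)*f(27) = (1/(2*(-2 - 20)))*27 = ((½)/(-22))*27 = ((½)*(-1/22))*27 = -1/44*27 = -27/44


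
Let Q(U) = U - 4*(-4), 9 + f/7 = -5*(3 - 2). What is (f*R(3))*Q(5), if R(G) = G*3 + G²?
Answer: -37044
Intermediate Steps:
f = -98 (f = -63 + 7*(-5*(3 - 2)) = -63 + 7*(-5*1) = -63 + 7*(-5) = -63 - 35 = -98)
Q(U) = 16 + U (Q(U) = U + 16 = 16 + U)
R(G) = G² + 3*G (R(G) = 3*G + G² = G² + 3*G)
(f*R(3))*Q(5) = (-294*(3 + 3))*(16 + 5) = -294*6*21 = -98*18*21 = -1764*21 = -37044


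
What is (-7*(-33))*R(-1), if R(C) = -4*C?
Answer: 924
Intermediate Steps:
(-7*(-33))*R(-1) = (-7*(-33))*(-4*(-1)) = 231*4 = 924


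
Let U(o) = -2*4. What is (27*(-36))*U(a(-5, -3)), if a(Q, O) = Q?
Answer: 7776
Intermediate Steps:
U(o) = -8
(27*(-36))*U(a(-5, -3)) = (27*(-36))*(-8) = -972*(-8) = 7776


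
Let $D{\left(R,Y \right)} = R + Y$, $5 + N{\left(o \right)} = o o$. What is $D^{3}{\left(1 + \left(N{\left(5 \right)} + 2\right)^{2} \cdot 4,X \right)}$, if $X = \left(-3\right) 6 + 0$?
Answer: $7066834559$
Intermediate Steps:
$X = -18$ ($X = -18 + 0 = -18$)
$N{\left(o \right)} = -5 + o^{2}$ ($N{\left(o \right)} = -5 + o o = -5 + o^{2}$)
$D^{3}{\left(1 + \left(N{\left(5 \right)} + 2\right)^{2} \cdot 4,X \right)} = \left(\left(1 + \left(\left(-5 + 5^{2}\right) + 2\right)^{2} \cdot 4\right) - 18\right)^{3} = \left(\left(1 + \left(\left(-5 + 25\right) + 2\right)^{2} \cdot 4\right) - 18\right)^{3} = \left(\left(1 + \left(20 + 2\right)^{2} \cdot 4\right) - 18\right)^{3} = \left(\left(1 + 22^{2} \cdot 4\right) - 18\right)^{3} = \left(\left(1 + 484 \cdot 4\right) - 18\right)^{3} = \left(\left(1 + 1936\right) - 18\right)^{3} = \left(1937 - 18\right)^{3} = 1919^{3} = 7066834559$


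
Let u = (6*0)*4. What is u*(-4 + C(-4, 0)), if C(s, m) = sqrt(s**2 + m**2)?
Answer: 0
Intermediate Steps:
C(s, m) = sqrt(m**2 + s**2)
u = 0 (u = 0*4 = 0)
u*(-4 + C(-4, 0)) = 0*(-4 + sqrt(0**2 + (-4)**2)) = 0*(-4 + sqrt(0 + 16)) = 0*(-4 + sqrt(16)) = 0*(-4 + 4) = 0*0 = 0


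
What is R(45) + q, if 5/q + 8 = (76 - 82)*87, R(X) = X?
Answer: 4769/106 ≈ 44.991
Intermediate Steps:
q = -1/106 (q = 5/(-8 + (76 - 82)*87) = 5/(-8 - 6*87) = 5/(-8 - 522) = 5/(-530) = 5*(-1/530) = -1/106 ≈ -0.0094340)
R(45) + q = 45 - 1/106 = 4769/106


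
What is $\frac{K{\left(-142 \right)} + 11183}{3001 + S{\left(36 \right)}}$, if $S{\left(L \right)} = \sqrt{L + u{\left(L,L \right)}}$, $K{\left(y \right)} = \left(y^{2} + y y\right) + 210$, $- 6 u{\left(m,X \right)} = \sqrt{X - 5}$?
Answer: $\frac{51721}{3001 + \sqrt{36 - \frac{\sqrt{31}}{6}}} \approx 17.201$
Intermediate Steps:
$u{\left(m,X \right)} = - \frac{\sqrt{-5 + X}}{6}$ ($u{\left(m,X \right)} = - \frac{\sqrt{X - 5}}{6} = - \frac{\sqrt{-5 + X}}{6}$)
$K{\left(y \right)} = 210 + 2 y^{2}$ ($K{\left(y \right)} = \left(y^{2} + y^{2}\right) + 210 = 2 y^{2} + 210 = 210 + 2 y^{2}$)
$S{\left(L \right)} = \sqrt{L - \frac{\sqrt{-5 + L}}{6}}$
$\frac{K{\left(-142 \right)} + 11183}{3001 + S{\left(36 \right)}} = \frac{\left(210 + 2 \left(-142\right)^{2}\right) + 11183}{3001 + \frac{\sqrt{- 6 \sqrt{-5 + 36} + 36 \cdot 36}}{6}} = \frac{\left(210 + 2 \cdot 20164\right) + 11183}{3001 + \frac{\sqrt{- 6 \sqrt{31} + 1296}}{6}} = \frac{\left(210 + 40328\right) + 11183}{3001 + \frac{\sqrt{1296 - 6 \sqrt{31}}}{6}} = \frac{40538 + 11183}{3001 + \frac{\sqrt{1296 - 6 \sqrt{31}}}{6}} = \frac{51721}{3001 + \frac{\sqrt{1296 - 6 \sqrt{31}}}{6}}$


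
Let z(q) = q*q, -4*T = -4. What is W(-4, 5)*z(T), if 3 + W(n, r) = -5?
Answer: -8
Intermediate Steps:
T = 1 (T = -¼*(-4) = 1)
W(n, r) = -8 (W(n, r) = -3 - 5 = -8)
z(q) = q²
W(-4, 5)*z(T) = -8*1² = -8*1 = -8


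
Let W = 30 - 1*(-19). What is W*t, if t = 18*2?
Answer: 1764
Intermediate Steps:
W = 49 (W = 30 + 19 = 49)
t = 36
W*t = 49*36 = 1764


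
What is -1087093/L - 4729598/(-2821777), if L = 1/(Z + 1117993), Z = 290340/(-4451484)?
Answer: -1272190119200973275691380/1046757930589 ≈ -1.2154e+12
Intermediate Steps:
Z = -24195/370957 (Z = 290340*(-1/4451484) = -24195/370957 ≈ -0.065223)
L = 370957/414727305106 (L = 1/(-24195/370957 + 1117993) = 1/(414727305106/370957) = 370957/414727305106 ≈ 8.9446e-7)
-1087093/L - 4729598/(-2821777) = -1087093/370957/414727305106 - 4729598/(-2821777) = -1087093*414727305106/370957 - 4729598*(-1/2821777) = -450847150289596858/370957 + 4729598/2821777 = -1272190119200973275691380/1046757930589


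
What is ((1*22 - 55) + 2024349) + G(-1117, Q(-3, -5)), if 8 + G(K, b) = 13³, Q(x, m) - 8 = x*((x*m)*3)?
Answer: 2026505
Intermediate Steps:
Q(x, m) = 8 + 3*m*x² (Q(x, m) = 8 + x*((x*m)*3) = 8 + x*((m*x)*3) = 8 + x*(3*m*x) = 8 + 3*m*x²)
G(K, b) = 2189 (G(K, b) = -8 + 13³ = -8 + 2197 = 2189)
((1*22 - 55) + 2024349) + G(-1117, Q(-3, -5)) = ((1*22 - 55) + 2024349) + 2189 = ((22 - 55) + 2024349) + 2189 = (-33 + 2024349) + 2189 = 2024316 + 2189 = 2026505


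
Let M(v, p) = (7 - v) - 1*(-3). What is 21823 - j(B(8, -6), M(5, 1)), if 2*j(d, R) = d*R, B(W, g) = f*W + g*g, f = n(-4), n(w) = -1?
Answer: 21753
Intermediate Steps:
f = -1
B(W, g) = g² - W (B(W, g) = -W + g*g = -W + g² = g² - W)
M(v, p) = 10 - v (M(v, p) = (7 - v) + 3 = 10 - v)
j(d, R) = R*d/2 (j(d, R) = (d*R)/2 = (R*d)/2 = R*d/2)
21823 - j(B(8, -6), M(5, 1)) = 21823 - (10 - 1*5)*((-6)² - 1*8)/2 = 21823 - (10 - 5)*(36 - 8)/2 = 21823 - 5*28/2 = 21823 - 1*70 = 21823 - 70 = 21753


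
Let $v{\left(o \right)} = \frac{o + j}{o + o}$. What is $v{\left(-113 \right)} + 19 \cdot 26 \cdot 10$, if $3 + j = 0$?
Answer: $\frac{558278}{113} \approx 4940.5$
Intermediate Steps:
$j = -3$ ($j = -3 + 0 = -3$)
$v{\left(o \right)} = \frac{-3 + o}{2 o}$ ($v{\left(o \right)} = \frac{o - 3}{o + o} = \frac{-3 + o}{2 o}$)
$v{\left(-113 \right)} + 19 \cdot 26 \cdot 10 = \frac{-3 - 113}{2 \left(-113\right)} + 19 \cdot 26 \cdot 10 = \frac{1}{2} \left(- \frac{1}{113}\right) \left(-116\right) + 494 \cdot 10 = \frac{58}{113} + 4940 = \frac{558278}{113}$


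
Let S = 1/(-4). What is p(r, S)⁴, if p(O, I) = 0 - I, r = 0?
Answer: 1/256 ≈ 0.0039063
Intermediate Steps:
S = -¼ ≈ -0.25000
p(O, I) = -I
p(r, S)⁴ = (-1*(-¼))⁴ = (¼)⁴ = 1/256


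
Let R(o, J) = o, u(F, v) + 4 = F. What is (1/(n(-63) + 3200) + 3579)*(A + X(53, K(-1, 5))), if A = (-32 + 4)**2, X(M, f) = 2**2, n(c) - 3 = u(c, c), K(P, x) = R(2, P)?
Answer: 2211077765/784 ≈ 2.8203e+6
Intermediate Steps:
u(F, v) = -4 + F
K(P, x) = 2
n(c) = -1 + c (n(c) = 3 + (-4 + c) = -1 + c)
X(M, f) = 4
A = 784 (A = (-28)**2 = 784)
(1/(n(-63) + 3200) + 3579)*(A + X(53, K(-1, 5))) = (1/((-1 - 63) + 3200) + 3579)*(784 + 4) = (1/(-64 + 3200) + 3579)*788 = (1/3136 + 3579)*788 = (11223745/3136)*788 = 2211077765/784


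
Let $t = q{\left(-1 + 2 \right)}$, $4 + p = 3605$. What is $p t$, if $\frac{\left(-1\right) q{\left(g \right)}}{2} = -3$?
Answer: $21606$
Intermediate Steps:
$p = 3601$ ($p = -4 + 3605 = 3601$)
$q{\left(g \right)} = 6$ ($q{\left(g \right)} = \left(-2\right) \left(-3\right) = 6$)
$t = 6$
$p t = 3601 \cdot 6 = 21606$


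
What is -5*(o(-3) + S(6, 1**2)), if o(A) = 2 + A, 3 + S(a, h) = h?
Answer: 15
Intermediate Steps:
S(a, h) = -3 + h
-5*(o(-3) + S(6, 1**2)) = -5*((2 - 3) + (-3 + 1**2)) = -5*(-1 + (-3 + 1)) = -5*(-1 - 2) = -5*(-3) = 15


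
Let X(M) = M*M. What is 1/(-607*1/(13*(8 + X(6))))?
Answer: -572/607 ≈ -0.94234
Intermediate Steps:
X(M) = M**2
1/(-607*1/(13*(8 + X(6)))) = 1/(-607*1/(13*(8 + 6**2))) = 1/(-607*1/(13*(8 + 36))) = 1/(-607/(13*44)) = 1/(-607/572) = -572/607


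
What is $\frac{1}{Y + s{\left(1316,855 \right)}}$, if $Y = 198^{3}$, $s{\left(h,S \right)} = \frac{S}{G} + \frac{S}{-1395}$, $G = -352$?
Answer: $\frac{10912}{84703188311} \approx 1.2883 \cdot 10^{-7}$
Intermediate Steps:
$s{\left(h,S \right)} = - \frac{1747 S}{491040}$ ($s{\left(h,S \right)} = \frac{S}{-352} + \frac{S}{-1395} = S \left(- \frac{1}{352}\right) + S \left(- \frac{1}{1395}\right) = - \frac{S}{352} - \frac{S}{1395} = - \frac{1747 S}{491040}$)
$Y = 7762392$
$\frac{1}{Y + s{\left(1316,855 \right)}} = \frac{1}{7762392 - \frac{33193}{10912}} = \frac{1}{\frac{84703188311}{10912}} = \frac{10912}{84703188311}$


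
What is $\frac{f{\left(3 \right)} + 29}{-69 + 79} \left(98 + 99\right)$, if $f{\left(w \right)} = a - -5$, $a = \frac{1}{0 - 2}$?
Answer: $\frac{13199}{20} \approx 659.95$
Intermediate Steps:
$a = - \frac{1}{2}$ ($a = \frac{1}{-2} = - \frac{1}{2} \approx -0.5$)
$f{\left(w \right)} = \frac{9}{2}$ ($f{\left(w \right)} = - \frac{1}{2} - -5 = - \frac{1}{2} + 5 = \frac{9}{2}$)
$\frac{f{\left(3 \right)} + 29}{-69 + 79} \left(98 + 99\right) = \frac{\frac{9}{2} + 29}{-69 + 79} \left(98 + 99\right) = \frac{67}{2 \cdot 10} \cdot 197 = \frac{67}{2} \cdot \frac{1}{10} \cdot 197 = \frac{67}{20} \cdot 197 = \frac{13199}{20}$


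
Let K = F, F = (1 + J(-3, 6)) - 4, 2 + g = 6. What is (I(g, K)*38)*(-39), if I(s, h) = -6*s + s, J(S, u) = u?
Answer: 29640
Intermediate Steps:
g = 4 (g = -2 + 6 = 4)
F = 3 (F = (1 + 6) - 4 = 7 - 4 = 3)
K = 3
I(s, h) = -5*s
(I(g, K)*38)*(-39) = (-5*4*38)*(-39) = -20*38*(-39) = -760*(-39) = 29640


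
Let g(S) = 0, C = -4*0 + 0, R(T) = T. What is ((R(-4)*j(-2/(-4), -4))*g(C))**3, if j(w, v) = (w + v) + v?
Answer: 0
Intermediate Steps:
j(w, v) = w + 2*v (j(w, v) = (v + w) + v = w + 2*v)
C = 0 (C = 0 + 0 = 0)
((R(-4)*j(-2/(-4), -4))*g(C))**3 = (-4*(-2/(-4) + 2*(-4))*0)**3 = (-4*(-2*(-1/4) - 8)*0)**3 = (-4*(1/2 - 8)*0)**3 = (-4*(-15/2)*0)**3 = (30*0)**3 = 0**3 = 0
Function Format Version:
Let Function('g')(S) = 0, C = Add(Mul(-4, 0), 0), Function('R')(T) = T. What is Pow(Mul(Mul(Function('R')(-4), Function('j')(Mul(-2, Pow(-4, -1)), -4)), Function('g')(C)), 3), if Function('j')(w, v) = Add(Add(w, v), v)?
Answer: 0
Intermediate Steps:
Function('j')(w, v) = Add(w, Mul(2, v)) (Function('j')(w, v) = Add(Add(v, w), v) = Add(w, Mul(2, v)))
C = 0 (C = Add(0, 0) = 0)
Pow(Mul(Mul(Function('R')(-4), Function('j')(Mul(-2, Pow(-4, -1)), -4)), Function('g')(C)), 3) = Pow(Mul(Mul(-4, Add(Mul(-2, Pow(-4, -1)), Mul(2, -4))), 0), 3) = Pow(Mul(Mul(-4, Add(Mul(-2, Rational(-1, 4)), -8)), 0), 3) = Pow(Mul(Mul(-4, Add(Rational(1, 2), -8)), 0), 3) = Pow(Mul(Mul(-4, Rational(-15, 2)), 0), 3) = Pow(Mul(30, 0), 3) = Pow(0, 3) = 0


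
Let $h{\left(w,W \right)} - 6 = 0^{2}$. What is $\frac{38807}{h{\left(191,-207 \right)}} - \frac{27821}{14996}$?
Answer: $\frac{290891423}{44988} \approx 6466.0$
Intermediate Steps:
$h{\left(w,W \right)} = 6$ ($h{\left(w,W \right)} = 6 + 0^{2} = 6 + 0 = 6$)
$\frac{38807}{h{\left(191,-207 \right)}} - \frac{27821}{14996} = \frac{38807}{6} - \frac{27821}{14996} = \frac{290891423}{44988}$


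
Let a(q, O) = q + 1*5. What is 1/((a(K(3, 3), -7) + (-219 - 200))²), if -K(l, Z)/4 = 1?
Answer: 1/174724 ≈ 5.7233e-6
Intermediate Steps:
K(l, Z) = -4 (K(l, Z) = -4*1 = -4)
a(q, O) = 5 + q (a(q, O) = q + 5 = 5 + q)
1/((a(K(3, 3), -7) + (-219 - 200))²) = 1/(((5 - 4) + (-219 - 200))²) = 1/((1 - 419)²) = 1/((-418)²) = 1/174724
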